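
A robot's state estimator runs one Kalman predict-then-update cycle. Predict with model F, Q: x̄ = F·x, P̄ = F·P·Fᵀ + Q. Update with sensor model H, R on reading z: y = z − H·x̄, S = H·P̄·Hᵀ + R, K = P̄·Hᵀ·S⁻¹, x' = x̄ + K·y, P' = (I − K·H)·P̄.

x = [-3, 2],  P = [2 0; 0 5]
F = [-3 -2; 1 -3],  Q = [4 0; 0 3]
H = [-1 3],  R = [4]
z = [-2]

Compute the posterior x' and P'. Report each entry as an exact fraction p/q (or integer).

x̄ = F·x = [5, -9]
P̄ = F·P·Fᵀ + Q = [42 24; 24 50]
y = z − H·x̄ = [30]
S = H·P̄·Hᵀ + R = [352]
K = P̄·Hᵀ·S⁻¹ = [15/176; 63/176]
x' = x̄ + K·y = [665/88, 153/88]
P' = (I − K·H)·P̄ = [3471/88 1167/88; 1167/88 431/88]

x' = [665/88, 153/88]
P' = [3471/88 1167/88; 1167/88 431/88]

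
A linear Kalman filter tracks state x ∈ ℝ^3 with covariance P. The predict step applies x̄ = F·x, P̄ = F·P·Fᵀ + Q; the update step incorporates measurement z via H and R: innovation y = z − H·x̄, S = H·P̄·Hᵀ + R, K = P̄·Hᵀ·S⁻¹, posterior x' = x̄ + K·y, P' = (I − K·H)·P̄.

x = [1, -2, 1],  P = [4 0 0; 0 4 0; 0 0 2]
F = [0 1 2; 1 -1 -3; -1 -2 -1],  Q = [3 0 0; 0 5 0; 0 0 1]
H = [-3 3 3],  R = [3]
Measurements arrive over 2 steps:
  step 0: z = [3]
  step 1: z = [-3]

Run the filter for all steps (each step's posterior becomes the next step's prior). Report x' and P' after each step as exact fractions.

step 0: x' = [129/436, -171/436, 737/436], P' = [993/436 377/436 573/436; 377/436 3769/436 -3335/436; 573/436 -3335/436 3953/436]
step 1: x' = [7153/34951, -20085/34951, -17077/69902], P' = [100384/34951 -54109/34951 300421/69902; -54109/34951 523700/34951 -1143901/69902; 300421/69902 -1143901/69902 723634/34951]

step 0: x̄ = F·x = [0, 0, 2]
step 0: P̄ = F·P·Fᵀ + Q = [15 -16 -12; -16 31 10; -12 10 23]
step 0: y = z − H·x̄ = [-3]
step 0: S = H·P̄·Hᵀ + R = [1308]
step 0: K = P̄·Hᵀ·S⁻¹ = [-43/436; 57/436; 45/436]
step 0: x' = x̄ + K·y = [129/436, -171/436, 737/436]
step 0: P' = (I − K·H)·P̄ = [993/436 377/436 573/436; 377/436 3769/436 -3335/436; 573/436 -3335/436 3953/436]
step 1: x̄ = F·x = [1303/436, -1911/436, -131/109]
step 1: P̄ = F·P·Fᵀ + Q = [7549/436 -9289/436 -73/109; -9289/436 18317/436 -1043/109; -73/109 -1043/109 2443/109]
step 1: y = z − H·x̄ = [4953/218]
step 1: S = H·P̄·Hᵀ + R = [104853/109]
step 1: K = P̄·Hᵀ·S⁻¹ = [-8565/69902; 11717/69902; 1473/34951]
step 1: x' = x̄ + K·y = [7153/34951, -20085/34951, -17077/69902]
step 1: P' = (I − K·H)·P̄ = [100384/34951 -54109/34951 300421/69902; -54109/34951 523700/34951 -1143901/69902; 300421/69902 -1143901/69902 723634/34951]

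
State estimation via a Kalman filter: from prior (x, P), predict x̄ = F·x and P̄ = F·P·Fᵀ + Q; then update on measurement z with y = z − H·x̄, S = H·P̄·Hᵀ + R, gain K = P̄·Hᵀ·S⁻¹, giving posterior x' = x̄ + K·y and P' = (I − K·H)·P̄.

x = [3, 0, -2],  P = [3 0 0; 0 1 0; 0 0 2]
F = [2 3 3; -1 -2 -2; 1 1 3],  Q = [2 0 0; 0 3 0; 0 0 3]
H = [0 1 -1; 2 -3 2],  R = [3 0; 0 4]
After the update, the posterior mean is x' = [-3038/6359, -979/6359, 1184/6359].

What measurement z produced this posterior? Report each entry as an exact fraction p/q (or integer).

x̄ = F·x = [0, 1, -3]
P̄ = F·P·Fᵀ + Q = [41 -24 27; -24 18 -17; 27 -17 25]
S = H·P̄·Hᵀ + R = [80 -291; -291 1138]
K = P̄·Hᵀ·S⁻¹ = [2490/6359 1799/6359; 254/6359 -695/6359; -2691/6359 178/6359]
x' − x̄ = [-3038/6359, -7338/6359, 20261/6359] = K·y
y = (KᵀK)⁻¹·Kᵀ·(x' − x̄) = [-7, 8]
z = y + H·x̄ = [-7, 8] + [4, -9] = [-3, -1]

z = [-3, -1]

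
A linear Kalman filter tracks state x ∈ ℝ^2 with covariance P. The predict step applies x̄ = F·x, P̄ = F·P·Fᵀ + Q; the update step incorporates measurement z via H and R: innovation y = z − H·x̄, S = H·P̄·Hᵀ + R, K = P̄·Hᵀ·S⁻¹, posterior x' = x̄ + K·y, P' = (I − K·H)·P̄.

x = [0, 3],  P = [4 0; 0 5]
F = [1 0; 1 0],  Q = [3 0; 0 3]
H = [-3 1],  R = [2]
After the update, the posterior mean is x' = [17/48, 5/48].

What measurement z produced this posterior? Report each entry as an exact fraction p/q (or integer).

z = [-1]

x̄ = F·x = [0, 0]
P̄ = F·P·Fᵀ + Q = [7 4; 4 7]
S = H·P̄·Hᵀ + R = [48]
K = P̄·Hᵀ·S⁻¹ = [-17/48; -5/48]
x' − x̄ = [17/48, 5/48] = K·y
y = (KᵀK)⁻¹·Kᵀ·(x' − x̄) = [-1]
z = y + H·x̄ = [-1] + [0] = [-1]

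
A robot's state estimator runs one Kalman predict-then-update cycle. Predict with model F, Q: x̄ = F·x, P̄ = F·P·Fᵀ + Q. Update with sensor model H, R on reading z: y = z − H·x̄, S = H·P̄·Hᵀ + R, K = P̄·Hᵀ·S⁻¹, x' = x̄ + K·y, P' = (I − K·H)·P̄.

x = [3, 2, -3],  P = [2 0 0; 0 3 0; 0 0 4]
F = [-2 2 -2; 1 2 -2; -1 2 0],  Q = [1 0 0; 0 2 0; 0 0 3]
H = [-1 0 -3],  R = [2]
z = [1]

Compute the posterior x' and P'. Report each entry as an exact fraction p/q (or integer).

x' = [59/36, 23/2, -31/36]
P' = [3431/288 129/16 -1087/288; 129/16 175/8 -41/16; -1087/288 -41/16 407/288]

x̄ = F·x = [4, 13, 1]
P̄ = F·P·Fᵀ + Q = [37 24 16; 24 32 10; 16 10 17]
y = z − H·x̄ = [8]
S = H·P̄·Hᵀ + R = [288]
K = P̄·Hᵀ·S⁻¹ = [-85/288; -3/16; -67/288]
x' = x̄ + K·y = [59/36, 23/2, -31/36]
P' = (I − K·H)·P̄ = [3431/288 129/16 -1087/288; 129/16 175/8 -41/16; -1087/288 -41/16 407/288]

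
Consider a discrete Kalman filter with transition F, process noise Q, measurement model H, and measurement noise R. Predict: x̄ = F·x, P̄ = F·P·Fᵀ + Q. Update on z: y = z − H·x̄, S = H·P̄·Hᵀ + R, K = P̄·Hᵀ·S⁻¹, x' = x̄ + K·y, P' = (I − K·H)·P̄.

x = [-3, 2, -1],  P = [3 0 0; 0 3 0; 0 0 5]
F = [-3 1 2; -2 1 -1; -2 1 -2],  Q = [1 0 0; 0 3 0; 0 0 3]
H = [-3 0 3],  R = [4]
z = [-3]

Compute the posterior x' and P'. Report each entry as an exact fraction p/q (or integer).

x' = [7983/787, 6831/787, 7204/787]
P' = [17637/787 14957/787 17437/787; 14957/787 16337/787 15013/787; 17437/787 15013/787 17585/787]

x̄ = F·x = [9, 9, 10]
P̄ = F·P·Fᵀ + Q = [51 11 1; 11 23 25; 1 25 38]
y = z − H·x̄ = [-6]
S = H·P̄·Hᵀ + R = [787]
K = P̄·Hᵀ·S⁻¹ = [-150/787; 42/787; 111/787]
x' = x̄ + K·y = [7983/787, 6831/787, 7204/787]
P' = (I − K·H)·P̄ = [17637/787 14957/787 17437/787; 14957/787 16337/787 15013/787; 17437/787 15013/787 17585/787]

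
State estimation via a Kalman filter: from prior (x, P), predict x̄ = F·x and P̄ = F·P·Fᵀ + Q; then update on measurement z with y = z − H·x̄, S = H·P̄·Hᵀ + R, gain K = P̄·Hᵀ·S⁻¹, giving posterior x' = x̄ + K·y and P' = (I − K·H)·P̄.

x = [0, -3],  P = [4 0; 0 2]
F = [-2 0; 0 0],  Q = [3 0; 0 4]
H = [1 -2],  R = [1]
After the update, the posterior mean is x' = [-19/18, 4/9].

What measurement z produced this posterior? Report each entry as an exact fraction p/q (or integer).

z = [-2]

x̄ = F·x = [0, 0]
P̄ = F·P·Fᵀ + Q = [19 0; 0 4]
S = H·P̄·Hᵀ + R = [36]
K = P̄·Hᵀ·S⁻¹ = [19/36; -2/9]
x' − x̄ = [-19/18, 4/9] = K·y
y = (KᵀK)⁻¹·Kᵀ·(x' − x̄) = [-2]
z = y + H·x̄ = [-2] + [0] = [-2]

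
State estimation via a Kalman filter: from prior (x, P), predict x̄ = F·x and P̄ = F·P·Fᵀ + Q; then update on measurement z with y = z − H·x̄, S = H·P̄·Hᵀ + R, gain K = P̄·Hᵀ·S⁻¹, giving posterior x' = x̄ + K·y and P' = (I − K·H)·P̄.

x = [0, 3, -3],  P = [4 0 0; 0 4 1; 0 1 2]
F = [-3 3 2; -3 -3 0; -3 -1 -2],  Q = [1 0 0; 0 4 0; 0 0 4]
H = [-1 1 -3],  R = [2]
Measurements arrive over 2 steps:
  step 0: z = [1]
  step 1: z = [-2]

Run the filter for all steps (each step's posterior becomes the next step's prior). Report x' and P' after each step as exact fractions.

step 0: x' = [-491/137, -5459/411, -1451/411], P' = [7698/137 -4102/137 -3906/137; -4102/137 24836/411 12434/411; -3906/137 12434/411 8132/411]
step 1: x' = [-69323054/1764335, 88432592/1764335, 10752536/352867], P' = [560053506/1764335 -636753208/1764335 -79624296/352867; -636753208/1764335 824268254/1764335 97426158/352867; -79624296/352867 97426158/352867 59049166/352867]

step 0: x̄ = F·x = [3, -9, 3]
step 0: P̄ = F·P·Fᵀ + Q = [93 -6 8; -6 76 54; 8 54 56]
step 0: y = z − H·x̄ = [22]
step 0: S = H·P̄·Hᵀ + R = [411]
step 0: K = P̄·Hᵀ·S⁻¹ = [-41/137; -80/411; -122/411]
step 0: x' = x̄ + K·y = [-491/137, -5459/411, -1451/411]
step 0: P' = (I − K·H)·P̄ = [7698/137 -4102/137 -3906/137; -4102/137 24836/411 12434/411; -3906/137 12434/411 8132/411]
step 1: x̄ = F·x = [-14860/411, 6932/137, 4260/137]
step 1: P̄ = F·P·Fᵀ + Q = [975641/411 -6658/137 25058/137; -6658/137 70502/137 46326/137; 25058/137 46326/137 34046/137]
step 1: y = z − H·x̄ = [1862/411]
step 1: S = H·P̄·Hᵀ + R = [1764335/411]
step 1: K = P̄·Hᵀ·S⁻¹ = [-1221137/1764335; -185454/1764335; -48522/352867]
step 1: x' = x̄ + K·y = [-69323054/1764335, 88432592/1764335, 10752536/352867]
step 1: P' = (I − K·H)·P̄ = [560053506/1764335 -636753208/1764335 -79624296/352867; -636753208/1764335 824268254/1764335 97426158/352867; -79624296/352867 97426158/352867 59049166/352867]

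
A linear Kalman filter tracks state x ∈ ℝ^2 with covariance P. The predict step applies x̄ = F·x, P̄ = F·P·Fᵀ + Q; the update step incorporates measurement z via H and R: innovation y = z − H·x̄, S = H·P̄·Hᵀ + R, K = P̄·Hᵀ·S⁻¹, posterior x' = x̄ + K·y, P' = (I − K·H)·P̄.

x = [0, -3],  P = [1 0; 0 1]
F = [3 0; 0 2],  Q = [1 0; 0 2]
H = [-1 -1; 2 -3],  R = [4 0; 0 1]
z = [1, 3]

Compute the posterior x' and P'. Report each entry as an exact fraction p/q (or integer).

x̄ = F·x = [0, -6]
P̄ = F·P·Fᵀ + Q = [10 0; 0 6]
y = z − H·x̄ = [-5, -15]
S = H·P̄·Hᵀ + R = [20 -2; -2 95]
K = P̄·Hᵀ·S⁻¹ = [-455/948 95/474; -101/316 -31/158]
x' = x̄ + K·y = [-575/948, -461/316]
P' = (I − K·H)·P̄ = [565/474 115/158; 115/158 87/158]

x' = [-575/948, -461/316]
P' = [565/474 115/158; 115/158 87/158]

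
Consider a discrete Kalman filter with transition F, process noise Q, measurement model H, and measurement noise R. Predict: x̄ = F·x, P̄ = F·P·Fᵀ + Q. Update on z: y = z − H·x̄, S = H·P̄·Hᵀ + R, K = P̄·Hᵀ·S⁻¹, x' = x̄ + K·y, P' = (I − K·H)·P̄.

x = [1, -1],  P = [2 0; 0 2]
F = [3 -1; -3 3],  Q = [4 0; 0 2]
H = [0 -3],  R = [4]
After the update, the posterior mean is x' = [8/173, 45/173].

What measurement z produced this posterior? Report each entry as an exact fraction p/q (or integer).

z = [-1]

x̄ = F·x = [4, -6]
P̄ = F·P·Fᵀ + Q = [24 -24; -24 38]
S = H·P̄·Hᵀ + R = [346]
K = P̄·Hᵀ·S⁻¹ = [36/173; -57/173]
x' − x̄ = [-684/173, 1083/173] = K·y
y = (KᵀK)⁻¹·Kᵀ·(x' − x̄) = [-19]
z = y + H·x̄ = [-19] + [18] = [-1]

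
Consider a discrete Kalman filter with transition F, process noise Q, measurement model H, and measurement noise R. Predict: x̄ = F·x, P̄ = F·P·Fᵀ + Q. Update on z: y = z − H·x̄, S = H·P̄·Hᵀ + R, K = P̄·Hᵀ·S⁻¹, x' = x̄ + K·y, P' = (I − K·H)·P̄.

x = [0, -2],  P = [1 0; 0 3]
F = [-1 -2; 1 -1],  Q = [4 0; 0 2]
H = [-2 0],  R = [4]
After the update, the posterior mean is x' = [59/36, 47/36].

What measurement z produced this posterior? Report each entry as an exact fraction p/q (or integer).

z = [-3]

x̄ = F·x = [4, 2]
P̄ = F·P·Fᵀ + Q = [17 5; 5 6]
S = H·P̄·Hᵀ + R = [72]
K = P̄·Hᵀ·S⁻¹ = [-17/36; -5/36]
x' − x̄ = [-85/36, -25/36] = K·y
y = (KᵀK)⁻¹·Kᵀ·(x' − x̄) = [5]
z = y + H·x̄ = [5] + [-8] = [-3]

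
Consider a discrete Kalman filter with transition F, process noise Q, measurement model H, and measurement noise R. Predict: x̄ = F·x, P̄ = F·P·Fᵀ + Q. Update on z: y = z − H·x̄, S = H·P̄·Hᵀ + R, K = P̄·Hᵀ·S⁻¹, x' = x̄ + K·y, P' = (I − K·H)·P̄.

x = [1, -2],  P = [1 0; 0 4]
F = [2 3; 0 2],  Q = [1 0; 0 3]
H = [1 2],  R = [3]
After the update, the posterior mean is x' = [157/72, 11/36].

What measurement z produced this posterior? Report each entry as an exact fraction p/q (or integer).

x̄ = F·x = [-4, -4]
P̄ = F·P·Fᵀ + Q = [41 24; 24 19]
S = H·P̄·Hᵀ + R = [216]
K = P̄·Hᵀ·S⁻¹ = [89/216; 31/108]
x' − x̄ = [445/72, 155/36] = K·y
y = (KᵀK)⁻¹·Kᵀ·(x' − x̄) = [15]
z = y + H·x̄ = [15] + [-12] = [3]

z = [3]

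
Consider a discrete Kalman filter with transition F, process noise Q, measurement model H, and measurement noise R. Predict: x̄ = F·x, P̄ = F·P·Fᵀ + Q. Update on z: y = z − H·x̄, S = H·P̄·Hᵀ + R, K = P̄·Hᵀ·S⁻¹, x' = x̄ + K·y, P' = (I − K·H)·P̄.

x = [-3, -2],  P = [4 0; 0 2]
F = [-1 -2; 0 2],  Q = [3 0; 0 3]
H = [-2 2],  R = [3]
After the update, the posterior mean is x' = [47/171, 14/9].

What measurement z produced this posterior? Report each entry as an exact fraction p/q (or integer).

x̄ = F·x = [7, -4]
P̄ = F·P·Fᵀ + Q = [15 -8; -8 11]
S = H·P̄·Hᵀ + R = [171]
K = P̄·Hᵀ·S⁻¹ = [-46/171; 2/9]
x' − x̄ = [-1150/171, 50/9] = K·y
y = (KᵀK)⁻¹·Kᵀ·(x' − x̄) = [25]
z = y + H·x̄ = [25] + [-22] = [3]

z = [3]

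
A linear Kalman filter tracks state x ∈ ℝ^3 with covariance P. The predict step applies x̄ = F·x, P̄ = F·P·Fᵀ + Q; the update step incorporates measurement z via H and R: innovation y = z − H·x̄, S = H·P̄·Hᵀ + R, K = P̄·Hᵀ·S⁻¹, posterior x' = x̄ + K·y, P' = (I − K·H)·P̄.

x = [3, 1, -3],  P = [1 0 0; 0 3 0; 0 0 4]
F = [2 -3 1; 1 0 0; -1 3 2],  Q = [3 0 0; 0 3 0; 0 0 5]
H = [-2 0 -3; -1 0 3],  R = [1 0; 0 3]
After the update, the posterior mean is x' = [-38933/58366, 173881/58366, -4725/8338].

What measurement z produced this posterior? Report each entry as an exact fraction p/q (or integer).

z = [3, -1]

x̄ = F·x = [0, 3, -6]
P̄ = F·P·Fᵀ + Q = [38 2 -21; 2 4 -1; -21 -1 49]
S = H·P̄·Hᵀ + R = [342 -302; -302 608]
K = P̄·Hᵀ·S⁻¹ = [-19203/58366 -9617/29183; -1059/58366 -503/29183; -468/4169 1839/8338]
x' − x̄ = [-38933/58366, -1217/58366, 45303/8338] = K·y
y = (KᵀK)⁻¹·Kᵀ·(x' − x̄) = [-15, 17]
z = y + H·x̄ = [-15, 17] + [18, -18] = [3, -1]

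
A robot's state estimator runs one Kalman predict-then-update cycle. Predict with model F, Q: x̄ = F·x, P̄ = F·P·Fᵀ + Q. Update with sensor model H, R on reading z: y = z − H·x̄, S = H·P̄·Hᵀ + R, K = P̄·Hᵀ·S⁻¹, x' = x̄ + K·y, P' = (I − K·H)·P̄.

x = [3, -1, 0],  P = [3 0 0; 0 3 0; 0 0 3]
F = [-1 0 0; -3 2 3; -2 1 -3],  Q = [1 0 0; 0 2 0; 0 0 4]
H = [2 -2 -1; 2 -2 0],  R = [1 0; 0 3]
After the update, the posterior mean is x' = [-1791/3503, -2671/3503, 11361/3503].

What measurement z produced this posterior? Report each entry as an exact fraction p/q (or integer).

x̄ = F·x = [-3, -11, -7]
P̄ = F·P·Fᵀ + Q = [4 9 6; 9 68 -3; 6 -3 46]
S = H·P̄·Hᵀ + R = [227 198; 198 219]
K = P̄·Hᵀ·S⁻¹ = [-508/3503 898/10509; -607/3503 -4016/10509; -3232/3503 3210/3503]
x' − x̄ = [8718/3503, 35862/3503, 35882/3503] = K·y
y = (KᵀK)⁻¹·Kᵀ·(x' − x̄) = [-26, -15]
z = y + H·x̄ = [-26, -15] + [23, 16] = [-3, 1]

z = [-3, 1]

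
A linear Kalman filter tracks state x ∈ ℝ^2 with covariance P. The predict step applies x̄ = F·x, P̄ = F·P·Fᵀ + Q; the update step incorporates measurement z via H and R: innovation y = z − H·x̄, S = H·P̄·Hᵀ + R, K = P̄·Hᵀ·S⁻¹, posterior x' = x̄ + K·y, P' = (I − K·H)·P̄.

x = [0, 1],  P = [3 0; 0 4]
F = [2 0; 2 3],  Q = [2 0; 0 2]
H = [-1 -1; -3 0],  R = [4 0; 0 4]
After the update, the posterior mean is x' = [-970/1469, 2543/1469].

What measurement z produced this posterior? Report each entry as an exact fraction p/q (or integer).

x̄ = F·x = [0, 3]
P̄ = F·P·Fᵀ + Q = [14 12; 12 50]
S = H·P̄·Hᵀ + R = [92 78; 78 130]
K = P̄·Hᵀ·S⁻¹ = [-2/113 -459/1469; -101/113 381/1469]
x' − x̄ = [-970/1469, -1864/1469] = K·y
y = (KᵀK)⁻¹·Kᵀ·(x' − x̄) = [2, 2]
z = y + H·x̄ = [2, 2] + [-3, 0] = [-1, 2]

z = [-1, 2]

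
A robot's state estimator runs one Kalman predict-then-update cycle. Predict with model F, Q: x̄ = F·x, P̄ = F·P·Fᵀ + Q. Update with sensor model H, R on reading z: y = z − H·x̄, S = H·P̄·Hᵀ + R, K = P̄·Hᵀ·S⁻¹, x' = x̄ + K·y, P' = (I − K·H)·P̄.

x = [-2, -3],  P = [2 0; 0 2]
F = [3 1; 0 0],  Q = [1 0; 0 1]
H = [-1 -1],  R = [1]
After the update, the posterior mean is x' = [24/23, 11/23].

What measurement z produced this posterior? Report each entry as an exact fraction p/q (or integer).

x̄ = F·x = [-9, 0]
P̄ = F·P·Fᵀ + Q = [21 0; 0 1]
S = H·P̄·Hᵀ + R = [23]
K = P̄·Hᵀ·S⁻¹ = [-21/23; -1/23]
x' − x̄ = [231/23, 11/23] = K·y
y = (KᵀK)⁻¹·Kᵀ·(x' − x̄) = [-11]
z = y + H·x̄ = [-11] + [9] = [-2]

z = [-2]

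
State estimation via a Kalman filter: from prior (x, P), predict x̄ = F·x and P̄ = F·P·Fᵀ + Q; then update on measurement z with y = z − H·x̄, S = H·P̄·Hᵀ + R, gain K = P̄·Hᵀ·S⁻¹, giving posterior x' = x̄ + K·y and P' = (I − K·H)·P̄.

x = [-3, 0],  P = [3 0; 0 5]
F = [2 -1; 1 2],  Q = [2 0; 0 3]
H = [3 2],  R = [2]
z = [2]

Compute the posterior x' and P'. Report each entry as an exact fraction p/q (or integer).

x' = [-100/229, 353/229]
P' = [1950/229 -2876/229; -2876/229 4354/229]

x̄ = F·x = [-6, -3]
P̄ = F·P·Fᵀ + Q = [19 -4; -4 26]
y = z − H·x̄ = [26]
S = H·P̄·Hᵀ + R = [229]
K = P̄·Hᵀ·S⁻¹ = [49/229; 40/229]
x' = x̄ + K·y = [-100/229, 353/229]
P' = (I − K·H)·P̄ = [1950/229 -2876/229; -2876/229 4354/229]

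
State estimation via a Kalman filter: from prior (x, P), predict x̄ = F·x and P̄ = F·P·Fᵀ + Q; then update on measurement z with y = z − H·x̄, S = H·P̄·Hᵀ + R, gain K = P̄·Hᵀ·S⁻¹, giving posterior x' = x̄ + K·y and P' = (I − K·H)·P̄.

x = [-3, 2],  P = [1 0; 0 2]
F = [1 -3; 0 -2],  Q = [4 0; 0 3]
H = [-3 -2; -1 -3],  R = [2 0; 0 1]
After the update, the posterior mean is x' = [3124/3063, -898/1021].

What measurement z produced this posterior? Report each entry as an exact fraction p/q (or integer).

z = [-2, 2]

x̄ = F·x = [-9, -4]
P̄ = F·P·Fᵀ + Q = [23 12; 12 11]
S = H·P̄·Hᵀ + R = [397 267; 267 195]
K = P̄·Hᵀ·S⁻¹ = [-397/1021 704/3063; 235/2042 -793/2042]
x' − x̄ = [30691/3063, 3186/1021] = K·y
y = (KᵀK)⁻¹·Kᵀ·(x' − x̄) = [-37, -19]
z = y + H·x̄ = [-37, -19] + [35, 21] = [-2, 2]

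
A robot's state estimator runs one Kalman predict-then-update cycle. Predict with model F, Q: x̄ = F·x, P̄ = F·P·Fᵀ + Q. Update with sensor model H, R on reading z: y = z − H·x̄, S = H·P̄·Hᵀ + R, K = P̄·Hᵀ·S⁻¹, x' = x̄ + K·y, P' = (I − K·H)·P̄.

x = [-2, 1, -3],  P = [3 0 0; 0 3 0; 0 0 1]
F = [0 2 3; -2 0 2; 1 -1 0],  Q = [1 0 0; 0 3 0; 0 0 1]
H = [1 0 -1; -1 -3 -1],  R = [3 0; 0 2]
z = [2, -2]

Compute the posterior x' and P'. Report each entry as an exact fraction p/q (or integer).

x̄ = F·x = [-7, -2, -3]
P̄ = F·P·Fᵀ + Q = [22 6 -6; 6 19 -6; -6 -6 7]
y = z − H·x̄ = [6, -18]
S = H·P̄·Hᵀ + R = [44 -51; -51 190]
K = P̄·Hᵀ·S⁻¹ = [3586/5759 -68/5759; -627/5759 -1896/5759; -1603/5759 85/5759]
x' = x̄ + K·y = [-17573/5759, 18848/5759, -28425/5759]
P' = (I − K·H)·P̄ = [23978/5759 -12354/5759 13220/5759; -12354/5759 8873/5759 -10473/5759; 13220/5759 -10473/5759 18029/5759]

x' = [-17573/5759, 18848/5759, -28425/5759]
P' = [23978/5759 -12354/5759 13220/5759; -12354/5759 8873/5759 -10473/5759; 13220/5759 -10473/5759 18029/5759]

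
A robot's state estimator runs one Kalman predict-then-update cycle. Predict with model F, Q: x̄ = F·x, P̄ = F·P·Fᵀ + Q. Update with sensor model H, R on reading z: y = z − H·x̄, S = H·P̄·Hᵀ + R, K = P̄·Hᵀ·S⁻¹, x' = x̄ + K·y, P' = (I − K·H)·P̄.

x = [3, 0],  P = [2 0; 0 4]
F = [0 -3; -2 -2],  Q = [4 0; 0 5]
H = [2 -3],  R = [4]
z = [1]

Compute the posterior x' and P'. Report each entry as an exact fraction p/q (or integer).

x̄ = F·x = [0, -6]
P̄ = F·P·Fᵀ + Q = [40 24; 24 29]
y = z − H·x̄ = [-17]
S = H·P̄·Hᵀ + R = [137]
K = P̄·Hᵀ·S⁻¹ = [8/137; -39/137]
x' = x̄ + K·y = [-136/137, -159/137]
P' = (I − K·H)·P̄ = [5416/137 3600/137; 3600/137 2452/137]

x' = [-136/137, -159/137]
P' = [5416/137 3600/137; 3600/137 2452/137]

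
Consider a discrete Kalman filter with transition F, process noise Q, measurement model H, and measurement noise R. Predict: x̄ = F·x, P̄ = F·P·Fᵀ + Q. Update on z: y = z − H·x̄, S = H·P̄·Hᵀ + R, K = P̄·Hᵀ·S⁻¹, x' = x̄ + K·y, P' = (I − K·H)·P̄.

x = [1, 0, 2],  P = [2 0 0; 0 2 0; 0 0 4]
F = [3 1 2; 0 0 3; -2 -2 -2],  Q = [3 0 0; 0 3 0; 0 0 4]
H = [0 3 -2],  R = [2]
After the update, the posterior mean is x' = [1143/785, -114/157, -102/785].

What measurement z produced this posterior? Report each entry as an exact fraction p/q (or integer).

x̄ = F·x = [7, 6, -6]
P̄ = F·P·Fᵀ + Q = [39 24 -32; 24 39 -24; -32 -24 36]
S = H·P̄·Hᵀ + R = [785]
K = P̄·Hᵀ·S⁻¹ = [136/785; 33/157; -144/785]
x' − x̄ = [-4352/785, -1056/157, 4608/785] = K·y
y = (KᵀK)⁻¹·Kᵀ·(x' − x̄) = [-32]
z = y + H·x̄ = [-32] + [30] = [-2]

z = [-2]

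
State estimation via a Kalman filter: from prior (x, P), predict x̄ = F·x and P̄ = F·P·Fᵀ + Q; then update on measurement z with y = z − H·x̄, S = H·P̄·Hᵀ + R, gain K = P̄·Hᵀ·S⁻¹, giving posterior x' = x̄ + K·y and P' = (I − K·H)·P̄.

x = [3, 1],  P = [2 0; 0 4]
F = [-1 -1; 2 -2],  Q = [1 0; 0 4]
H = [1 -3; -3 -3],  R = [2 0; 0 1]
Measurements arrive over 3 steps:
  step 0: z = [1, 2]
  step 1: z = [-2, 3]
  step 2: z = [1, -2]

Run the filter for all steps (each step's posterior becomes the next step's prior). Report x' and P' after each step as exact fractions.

step 0: x̄ = F·x = [-4, 4]
step 0: P̄ = F·P·Fᵀ + Q = [7 4; 4 28]
step 0: y = z − H·x̄ = [17, 2]
step 0: S = H·P̄·Hᵀ + R = [237 255; 255 388]
step 0: K = P̄·Hᵀ·S⁻¹ = [6475/26931 -2182/8977; -6560/26931 -784/8977]
step 0: x' = x̄ + K·y = [-10741/26931, -8500/26931]
step 0: P' = (I − K·H)·P̄ = [4874/26931 -2692/26931; -2692/26931 3476/26931]
step 1: x̄ = F·x = [19241/26931, -1494/8977]
step 1: P̄ = F·P·Fᵀ + Q = [29897/26931 -932/8977; -932/8977 54220/8977]
step 1: y = z − H·x̄ = [-86549/26931, 41690/8977]
step 1: S = H·P̄·Hᵀ + R = [1564475/26931 452491/8977; 452491/8977 569872/8977]
step 1: K = P̄·Hᵀ·S⁻¹ = [6528509/30890741 -6652830/30890741; -6981000/30890741 -3122592/30890741]
step 1: x' = x̄ + K·y = [-29807160/30890741, 2792458/30890741]
step 1: P' = (I − K·H)·P̄ = [4927462/30890741 -2709852/30890741; -2709852/30890741 3750716/30890741]
step 2: x̄ = F·x = [27014702/30890741, -65199236/30890741]
step 2: P̄ = F·P·Fᵀ + Q = [34149215/30890741 -2353492/30890741; -2353492/30890741 179954492/30890741]
step 2: y = z − H·x̄ = [-191721669/30890741, -176335084/30890741]
step 2: S = H·P̄·Hᵀ + R = [1729642077/30890741 1503021831/30890741; 1503021831/30890741 1915461248/30890741]
step 2: K = P̄·Hᵀ·S⁻¹ = [7196478827/34119859635 -2448681158/11373286545; -7697486104/34119859635 -1150231904/11373286545]
step 2: x' = x̄ + K·y = [9035955701/11373286545, -1514317612/11373286545]
step 2: P' = (I − K·H)·P̄ = [5434750282/34119859635 -2986069124/34119859635; -2986069124/34119859635 4136301028/34119859635]

step 0: x' = [-10741/26931, -8500/26931], P' = [4874/26931 -2692/26931; -2692/26931 3476/26931]
step 1: x' = [-29807160/30890741, 2792458/30890741], P' = [4927462/30890741 -2709852/30890741; -2709852/30890741 3750716/30890741]
step 2: x' = [9035955701/11373286545, -1514317612/11373286545], P' = [5434750282/34119859635 -2986069124/34119859635; -2986069124/34119859635 4136301028/34119859635]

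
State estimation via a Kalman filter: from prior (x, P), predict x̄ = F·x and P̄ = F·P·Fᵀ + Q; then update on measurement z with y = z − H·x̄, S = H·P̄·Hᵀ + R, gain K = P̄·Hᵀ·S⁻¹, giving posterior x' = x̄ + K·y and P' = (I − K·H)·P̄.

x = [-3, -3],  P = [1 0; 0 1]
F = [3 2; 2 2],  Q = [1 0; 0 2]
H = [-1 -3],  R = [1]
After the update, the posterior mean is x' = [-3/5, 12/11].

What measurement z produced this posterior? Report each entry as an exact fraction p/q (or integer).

z = [-3]

x̄ = F·x = [-15, -12]
P̄ = F·P·Fᵀ + Q = [14 10; 10 10]
S = H·P̄·Hᵀ + R = [165]
K = P̄·Hᵀ·S⁻¹ = [-4/15; -8/33]
x' − x̄ = [72/5, 144/11] = K·y
y = (KᵀK)⁻¹·Kᵀ·(x' − x̄) = [-54]
z = y + H·x̄ = [-54] + [51] = [-3]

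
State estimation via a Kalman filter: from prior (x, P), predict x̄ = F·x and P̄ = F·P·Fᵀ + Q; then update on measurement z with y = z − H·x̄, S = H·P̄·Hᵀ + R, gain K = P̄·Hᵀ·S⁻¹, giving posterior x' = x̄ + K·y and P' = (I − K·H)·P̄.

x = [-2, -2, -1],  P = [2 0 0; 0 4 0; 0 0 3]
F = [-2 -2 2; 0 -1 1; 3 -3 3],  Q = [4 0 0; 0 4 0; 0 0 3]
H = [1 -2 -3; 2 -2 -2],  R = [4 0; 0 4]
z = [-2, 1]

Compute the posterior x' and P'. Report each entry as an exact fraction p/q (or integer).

x̄ = F·x = [6, 1, -3]
P̄ = F·P·Fᵀ + Q = [40 14 30; 14 11 21; 30 21 84]
y = z − H·x̄ = [-15, -15]
S = H·P̄·Hᵀ + R = [860 514; 514 360]
K = P̄·Hᵀ·S⁻¹ = [-5992/11351 8303/11351; -1764/11351 2767/22702; -4485/11351 1674/11351]
x' = x̄ + K·y = [33441/11351, 34117/22702, 8112/11351]
P' = (I − K·H)·P̄ = [53088/11351 32390/11351 4092/11351; 32390/11351 49423/11351 -19800/11351; 4092/11351 -19800/11351 20544/11351]

x' = [33441/11351, 34117/22702, 8112/11351]
P' = [53088/11351 32390/11351 4092/11351; 32390/11351 49423/11351 -19800/11351; 4092/11351 -19800/11351 20544/11351]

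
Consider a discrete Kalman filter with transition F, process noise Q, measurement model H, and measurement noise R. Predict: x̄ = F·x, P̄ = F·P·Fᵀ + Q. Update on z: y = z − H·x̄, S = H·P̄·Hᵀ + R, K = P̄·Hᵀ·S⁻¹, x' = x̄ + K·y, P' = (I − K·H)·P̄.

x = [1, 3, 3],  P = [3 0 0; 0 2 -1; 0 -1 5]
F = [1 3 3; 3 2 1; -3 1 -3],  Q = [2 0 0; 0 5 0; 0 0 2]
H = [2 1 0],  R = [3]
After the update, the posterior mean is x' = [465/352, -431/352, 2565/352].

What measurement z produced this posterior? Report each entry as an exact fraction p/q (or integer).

x̄ = F·x = [19, 12, -9]
P̄ = F·P·Fᵀ + Q = [50 27 -42; 27 41 -33; -42 -33 82]
S = H·P̄·Hᵀ + R = [352]
K = P̄·Hᵀ·S⁻¹ = [127/352; 95/352; -117/352]
x' − x̄ = [-6223/352, -4655/352, 5733/352] = K·y
y = (KᵀK)⁻¹·Kᵀ·(x' − x̄) = [-49]
z = y + H·x̄ = [-49] + [50] = [1]

z = [1]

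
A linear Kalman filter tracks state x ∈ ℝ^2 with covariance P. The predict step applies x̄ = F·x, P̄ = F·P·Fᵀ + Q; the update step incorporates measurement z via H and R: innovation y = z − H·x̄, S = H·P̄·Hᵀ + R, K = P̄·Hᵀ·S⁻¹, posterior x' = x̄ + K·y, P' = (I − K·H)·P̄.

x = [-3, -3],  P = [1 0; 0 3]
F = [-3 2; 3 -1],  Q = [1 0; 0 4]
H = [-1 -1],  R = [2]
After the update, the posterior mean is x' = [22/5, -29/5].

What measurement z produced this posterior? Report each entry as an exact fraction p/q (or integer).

z = [1]

x̄ = F·x = [3, -6]
P̄ = F·P·Fᵀ + Q = [22 -15; -15 16]
S = H·P̄·Hᵀ + R = [10]
K = P̄·Hᵀ·S⁻¹ = [-7/10; -1/10]
x' − x̄ = [7/5, 1/5] = K·y
y = (KᵀK)⁻¹·Kᵀ·(x' − x̄) = [-2]
z = y + H·x̄ = [-2] + [3] = [1]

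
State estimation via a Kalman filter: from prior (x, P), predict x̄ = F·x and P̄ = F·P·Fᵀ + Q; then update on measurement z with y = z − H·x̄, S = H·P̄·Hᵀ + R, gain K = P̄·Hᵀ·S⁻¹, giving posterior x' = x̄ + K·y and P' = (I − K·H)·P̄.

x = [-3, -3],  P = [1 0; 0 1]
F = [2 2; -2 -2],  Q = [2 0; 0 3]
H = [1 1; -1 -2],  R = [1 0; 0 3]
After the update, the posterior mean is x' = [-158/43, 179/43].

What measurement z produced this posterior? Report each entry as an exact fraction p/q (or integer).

z = [2, -2]

x̄ = F·x = [-12, 12]
P̄ = F·P·Fᵀ + Q = [10 -8; -8 11]
S = H·P̄·Hᵀ + R = [6 -8; -8 25]
K = P̄·Hᵀ·S⁻¹ = [49/43 26/43; -37/86 -30/43]
x' − x̄ = [358/43, -337/43] = K·y
y = (KᵀK)⁻¹·Kᵀ·(x' − x̄) = [2, 10]
z = y + H·x̄ = [2, 10] + [0, -12] = [2, -2]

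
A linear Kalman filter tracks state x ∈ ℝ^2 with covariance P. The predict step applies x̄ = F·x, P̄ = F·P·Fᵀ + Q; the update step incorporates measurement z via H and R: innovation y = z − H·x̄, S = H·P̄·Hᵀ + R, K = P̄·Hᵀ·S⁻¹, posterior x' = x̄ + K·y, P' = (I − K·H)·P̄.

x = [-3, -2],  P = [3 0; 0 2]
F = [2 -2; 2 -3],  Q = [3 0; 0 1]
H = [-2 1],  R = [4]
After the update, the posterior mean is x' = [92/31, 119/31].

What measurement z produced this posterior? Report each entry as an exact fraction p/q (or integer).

z = [-3]

x̄ = F·x = [-2, 0]
P̄ = F·P·Fᵀ + Q = [23 24; 24 31]
S = H·P̄·Hᵀ + R = [31]
K = P̄·Hᵀ·S⁻¹ = [-22/31; -17/31]
x' − x̄ = [154/31, 119/31] = K·y
y = (KᵀK)⁻¹·Kᵀ·(x' − x̄) = [-7]
z = y + H·x̄ = [-7] + [4] = [-3]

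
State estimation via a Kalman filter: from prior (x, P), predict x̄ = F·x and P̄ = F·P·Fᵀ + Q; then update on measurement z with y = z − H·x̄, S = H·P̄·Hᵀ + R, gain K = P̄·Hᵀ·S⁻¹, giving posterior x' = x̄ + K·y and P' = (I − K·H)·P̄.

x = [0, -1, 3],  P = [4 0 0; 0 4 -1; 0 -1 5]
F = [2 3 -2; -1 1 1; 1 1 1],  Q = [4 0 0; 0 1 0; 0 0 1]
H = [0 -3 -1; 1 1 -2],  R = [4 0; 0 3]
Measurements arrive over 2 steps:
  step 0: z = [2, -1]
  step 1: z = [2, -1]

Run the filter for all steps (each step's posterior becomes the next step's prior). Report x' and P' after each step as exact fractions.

step 0: x̄ = F·x = [-9, 2, 2]
step 0: P̄ = F·P·Fᵀ + Q = [88 -7 9; -7 12 3; 9 3 12]
step 0: y = z − H·x̄ = [10, 10]
step 0: S = H·P̄·Hᵀ + R = [142 15; 15 89]
step 0: K = P̄·Hᵀ·S⁻¹ = [123/12413 8766/12413; -3456/12413 443/12413; -1689/12413 -1389/12413]
step 0: x' = x̄ + K·y = [-22827/12413, -5304/12413, -5954/12413]
step 0: P' = (I − K·H)·P̄ = [538610/12413 -73328/12413 219492/12413; -73328/12413 14615/12413 -30021/12413; 219492/12413 -30021/12413 96819/12413]
step 1: x̄ = F·x = [-49658/12413, 11569/12413, -34085/12413]
step 1: P̄ = F·P·Fᵀ + Q = [447283/12413 -305738/12413 530766/12413; -305738/12413 310087/12413 -487218/12413; 530766/12413 -487218/12413 894743/12413]
step 1: y = z − H·x̄ = [25448/12413, -42494/12413]
step 1: S = H·P̄·Hᵀ + R = [811870/12413 -1190417/12413; -1190417/12413 3587913/12413]
step 1: K = P̄·Hᵀ·S⁻¹ = [23473265/120504817 -23110898/120504817; -34192978/120504817 21529063/120504817; -3574231/120504817 -59825521/120504817]
step 1: x' = x̄ + K·y = [-354838158/120504817, -31489461/120504817, -133419643/120504817]
step 1: P' = (I − K·H)·P̄ = [1898560705/120504817 -307954217/120504817 829969591/120504817; -307954217/120504817 92297890/120504817 -140121758/120504817; 829969591/120504817 -140121758/120504817 434662198/120504817]

step 0: x' = [-22827/12413, -5304/12413, -5954/12413], P' = [538610/12413 -73328/12413 219492/12413; -73328/12413 14615/12413 -30021/12413; 219492/12413 -30021/12413 96819/12413]
step 1: x' = [-354838158/120504817, -31489461/120504817, -133419643/120504817], P' = [1898560705/120504817 -307954217/120504817 829969591/120504817; -307954217/120504817 92297890/120504817 -140121758/120504817; 829969591/120504817 -140121758/120504817 434662198/120504817]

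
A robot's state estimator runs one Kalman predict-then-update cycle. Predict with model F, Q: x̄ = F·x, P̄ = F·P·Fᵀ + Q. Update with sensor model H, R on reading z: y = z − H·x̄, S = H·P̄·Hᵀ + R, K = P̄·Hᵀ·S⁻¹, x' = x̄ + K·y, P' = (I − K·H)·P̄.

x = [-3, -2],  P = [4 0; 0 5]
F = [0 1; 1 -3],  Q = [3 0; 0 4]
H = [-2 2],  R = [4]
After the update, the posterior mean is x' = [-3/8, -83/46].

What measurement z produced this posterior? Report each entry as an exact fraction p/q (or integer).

z = [-3]

x̄ = F·x = [-2, 3]
P̄ = F·P·Fᵀ + Q = [8 -15; -15 53]
S = H·P̄·Hᵀ + R = [368]
K = P̄·Hᵀ·S⁻¹ = [-1/8; 17/46]
x' − x̄ = [13/8, -221/46] = K·y
y = (KᵀK)⁻¹·Kᵀ·(x' − x̄) = [-13]
z = y + H·x̄ = [-13] + [10] = [-3]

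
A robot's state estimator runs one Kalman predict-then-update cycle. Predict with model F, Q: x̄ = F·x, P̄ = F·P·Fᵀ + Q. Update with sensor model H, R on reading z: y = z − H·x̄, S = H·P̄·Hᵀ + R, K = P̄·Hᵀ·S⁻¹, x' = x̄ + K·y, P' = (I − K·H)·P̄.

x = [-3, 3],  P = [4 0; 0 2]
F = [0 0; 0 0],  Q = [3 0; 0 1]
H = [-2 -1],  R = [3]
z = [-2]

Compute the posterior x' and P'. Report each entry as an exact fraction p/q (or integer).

x̄ = F·x = [0, 0]
P̄ = F·P·Fᵀ + Q = [3 0; 0 1]
y = z − H·x̄ = [-2]
S = H·P̄·Hᵀ + R = [16]
K = P̄·Hᵀ·S⁻¹ = [-3/8; -1/16]
x' = x̄ + K·y = [3/4, 1/8]
P' = (I − K·H)·P̄ = [3/4 -3/8; -3/8 15/16]

x' = [3/4, 1/8]
P' = [3/4 -3/8; -3/8 15/16]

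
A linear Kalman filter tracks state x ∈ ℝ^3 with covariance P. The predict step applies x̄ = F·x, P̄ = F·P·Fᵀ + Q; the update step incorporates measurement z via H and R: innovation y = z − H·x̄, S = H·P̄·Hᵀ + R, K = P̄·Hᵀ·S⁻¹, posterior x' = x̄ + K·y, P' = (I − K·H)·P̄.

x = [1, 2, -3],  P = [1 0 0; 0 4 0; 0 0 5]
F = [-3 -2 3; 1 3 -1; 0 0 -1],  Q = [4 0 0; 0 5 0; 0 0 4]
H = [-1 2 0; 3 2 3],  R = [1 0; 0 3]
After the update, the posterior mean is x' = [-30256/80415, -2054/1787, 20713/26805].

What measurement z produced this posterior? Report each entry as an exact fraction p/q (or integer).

x̄ = F·x = [-16, 10, 3]
P̄ = F·P·Fᵀ + Q = [74 -42 -15; -42 47 5; -15 5 9]
S = H·P̄·Hᵀ + R = [431 -127; -127 224]
K = P̄·Hᵀ·S⁻¹ = [-23581/80415 20017/80415; 629/1787 221/1787; 1528/26805 -91/26805]
x' − x̄ = [1256384/80415, -19924/1787, -59702/26805] = K·y
y = (KᵀK)⁻¹·Kᵀ·(x' − x̄) = [-38, 18]
z = y + H·x̄ = [-38, 18] + [36, -19] = [-2, -1]

z = [-2, -1]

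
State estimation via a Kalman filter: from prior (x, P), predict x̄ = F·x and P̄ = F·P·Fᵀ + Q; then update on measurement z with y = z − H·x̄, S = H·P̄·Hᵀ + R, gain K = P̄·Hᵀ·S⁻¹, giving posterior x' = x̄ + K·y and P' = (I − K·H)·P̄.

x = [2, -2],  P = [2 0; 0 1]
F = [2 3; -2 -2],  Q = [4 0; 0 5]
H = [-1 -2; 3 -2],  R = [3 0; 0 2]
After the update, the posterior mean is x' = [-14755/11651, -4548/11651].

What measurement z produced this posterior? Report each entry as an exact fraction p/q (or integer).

x̄ = F·x = [-2, 0]
P̄ = F·P·Fᵀ + Q = [21 -14; -14 17]
S = H·P̄·Hᵀ + R = [36 61; 61 427]
K = P̄·Hᵀ·S⁻¹ = [-42/191 2849/11651; -64/191 -1516/11651]
x' − x̄ = [8547/11651, -4548/11651] = K·y
y = (KᵀK)⁻¹·Kᵀ·(x' − x̄) = [0, 3]
z = y + H·x̄ = [0, 3] + [2, -6] = [2, -3]

z = [2, -3]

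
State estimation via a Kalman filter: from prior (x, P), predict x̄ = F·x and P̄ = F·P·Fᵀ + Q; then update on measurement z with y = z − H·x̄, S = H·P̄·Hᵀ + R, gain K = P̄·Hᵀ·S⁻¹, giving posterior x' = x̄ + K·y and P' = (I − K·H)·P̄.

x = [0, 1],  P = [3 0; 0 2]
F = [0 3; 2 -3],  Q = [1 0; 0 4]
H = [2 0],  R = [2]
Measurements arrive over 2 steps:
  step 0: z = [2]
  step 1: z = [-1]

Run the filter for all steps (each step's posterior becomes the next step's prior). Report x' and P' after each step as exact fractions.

step 0: x' = [41/39, -15/13], P' = [19/39 -6/13; -6/13 226/13]
step 1: x' = [-2092/4107, 10591/4107], P' = [2047/4107 -690/1369; -690/1369 30550/4107]

step 0: x̄ = F·x = [3, -3]
step 0: P̄ = F·P·Fᵀ + Q = [19 -18; -18 34]
step 0: y = z − H·x̄ = [-4]
step 0: S = H·P̄·Hᵀ + R = [78]
step 0: K = P̄·Hᵀ·S⁻¹ = [19/39; -6/13]
step 0: x' = x̄ + K·y = [41/39, -15/13]
step 0: P' = (I − K·H)·P̄ = [19/39 -6/13; -6/13 226/13]
step 1: x̄ = F·x = [-45/13, 217/39]
step 1: P̄ = F·P·Fᵀ + Q = [2047/13 -2070/13; -2070/13 6550/39]
step 1: y = z − H·x̄ = [77/13]
step 1: S = H·P̄·Hᵀ + R = [8214/13]
step 1: K = P̄·Hᵀ·S⁻¹ = [2047/4107; -690/1369]
step 1: x' = x̄ + K·y = [-2092/4107, 10591/4107]
step 1: P' = (I − K·H)·P̄ = [2047/4107 -690/1369; -690/1369 30550/4107]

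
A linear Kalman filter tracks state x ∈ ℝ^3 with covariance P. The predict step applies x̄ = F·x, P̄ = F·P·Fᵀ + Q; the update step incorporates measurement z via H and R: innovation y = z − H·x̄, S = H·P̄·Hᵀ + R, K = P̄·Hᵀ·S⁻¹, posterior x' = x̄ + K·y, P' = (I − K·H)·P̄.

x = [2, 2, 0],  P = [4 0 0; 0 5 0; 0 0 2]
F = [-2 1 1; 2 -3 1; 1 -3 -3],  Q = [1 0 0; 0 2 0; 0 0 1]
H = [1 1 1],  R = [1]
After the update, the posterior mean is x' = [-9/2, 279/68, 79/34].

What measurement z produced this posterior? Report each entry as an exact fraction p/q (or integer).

x̄ = F·x = [-2, -2, -4]
P̄ = F·P·Fᵀ + Q = [24 -29 -29; -29 65 47; -29 47 68]
S = H·P̄·Hᵀ + R = [136]
K = P̄·Hᵀ·S⁻¹ = [-1/4; 83/136; 43/68]
x' − x̄ = [-5/2, 415/68, 215/34] = K·y
y = (KᵀK)⁻¹·Kᵀ·(x' − x̄) = [10]
z = y + H·x̄ = [10] + [-8] = [2]

z = [2]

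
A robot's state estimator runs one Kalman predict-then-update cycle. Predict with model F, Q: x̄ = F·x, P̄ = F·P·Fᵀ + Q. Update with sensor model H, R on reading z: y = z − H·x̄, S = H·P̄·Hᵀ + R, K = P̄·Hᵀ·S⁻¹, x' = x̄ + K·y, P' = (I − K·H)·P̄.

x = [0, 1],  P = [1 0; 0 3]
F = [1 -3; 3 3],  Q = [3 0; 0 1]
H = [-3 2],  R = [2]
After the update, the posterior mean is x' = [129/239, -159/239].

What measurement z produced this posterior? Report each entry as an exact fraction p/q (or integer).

z = [-3]

x̄ = F·x = [-3, 3]
P̄ = F·P·Fᵀ + Q = [31 -24; -24 37]
S = H·P̄·Hᵀ + R = [717]
K = P̄·Hᵀ·S⁻¹ = [-47/239; 146/717]
x' − x̄ = [846/239, -876/239] = K·y
y = (KᵀK)⁻¹·Kᵀ·(x' − x̄) = [-18]
z = y + H·x̄ = [-18] + [15] = [-3]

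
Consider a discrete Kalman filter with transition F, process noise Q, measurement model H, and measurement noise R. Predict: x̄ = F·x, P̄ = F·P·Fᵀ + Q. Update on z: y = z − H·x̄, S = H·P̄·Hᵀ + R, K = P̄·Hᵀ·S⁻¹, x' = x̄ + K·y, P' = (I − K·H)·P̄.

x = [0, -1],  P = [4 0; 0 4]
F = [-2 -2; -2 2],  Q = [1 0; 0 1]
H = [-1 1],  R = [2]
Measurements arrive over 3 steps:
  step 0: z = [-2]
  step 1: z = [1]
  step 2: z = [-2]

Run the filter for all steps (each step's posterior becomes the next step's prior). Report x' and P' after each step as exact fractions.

step 0: x' = [35/34, -35/34], P' = [1155/68 1089/68; 1089/68 1155/68]
step 1: x' = [-23055/4688, -18541/4688], P' = [48495/4688 39485/4688; 39485/4688 39783/4688]
step 2: x' = [699947/163820, 339913/163820], P' = [444522/40955 364668/40955; 364668/40955 365552/40955]

step 0: x̄ = F·x = [2, -2]
step 0: P̄ = F·P·Fᵀ + Q = [33 0; 0 33]
step 0: y = z − H·x̄ = [2]
step 0: S = H·P̄·Hᵀ + R = [68]
step 0: K = P̄·Hᵀ·S⁻¹ = [-33/68; 33/68]
step 0: x' = x̄ + K·y = [35/34, -35/34]
step 0: P' = (I − K·H)·P̄ = [1155/68 1089/68; 1089/68 1155/68]
step 1: x̄ = F·x = [0, -70/17]
step 1: P̄ = F·P·Fᵀ + Q = [265 0; 0 149/17]
step 1: y = z − H·x̄ = [87/17]
step 1: S = H·P̄·Hᵀ + R = [4688/17]
step 1: K = P̄·Hᵀ·S⁻¹ = [-4505/4688; 149/4688]
step 1: x' = x̄ + K·y = [-23055/4688, -18541/4688]
step 1: P' = (I − K·H)·P̄ = [48495/4688 39485/4688; 39485/4688 39783/4688]
step 2: x̄ = F·x = [10399/586, 2257/1172]
step 2: P̄ = F·P·Fᵀ + Q = [42105/293 2178/293; 2178/293 2620/293]
step 2: y = z − H·x̄ = [16197/1172]
step 2: S = H·P̄·Hᵀ + R = [40955/293]
step 2: K = P̄·Hᵀ·S⁻¹ = [-39927/40955; 442/40955]
step 2: x' = x̄ + K·y = [699947/163820, 339913/163820]
step 2: P' = (I − K·H)·P̄ = [444522/40955 364668/40955; 364668/40955 365552/40955]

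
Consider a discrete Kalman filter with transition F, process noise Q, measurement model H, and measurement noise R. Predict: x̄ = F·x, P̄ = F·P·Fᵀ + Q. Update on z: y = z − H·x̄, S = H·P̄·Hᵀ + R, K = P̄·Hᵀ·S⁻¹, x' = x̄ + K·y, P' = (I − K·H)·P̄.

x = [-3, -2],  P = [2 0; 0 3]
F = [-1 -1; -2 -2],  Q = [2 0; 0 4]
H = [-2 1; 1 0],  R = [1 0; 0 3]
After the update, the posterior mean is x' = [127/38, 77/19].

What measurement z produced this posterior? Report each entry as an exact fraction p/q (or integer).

x̄ = F·x = [5, 10]
P̄ = F·P·Fᵀ + Q = [7 10; 10 24]
S = H·P̄·Hᵀ + R = [13 -4; -4 10]
K = P̄·Hᵀ·S⁻¹ = [-2/19 25/38; 40/57 73/57]
x' − x̄ = [-63/38, -113/19] = K·y
y = (KᵀK)⁻¹·Kᵀ·(x' − x̄) = [-3, -3]
z = y + H·x̄ = [-3, -3] + [0, 5] = [-3, 2]

z = [-3, 2]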